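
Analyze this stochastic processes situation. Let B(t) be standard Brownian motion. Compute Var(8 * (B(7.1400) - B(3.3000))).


Var(alpha*(B(t)-B(s))) = alpha^2 * (t-s)
= 8^2 * (7.1400 - 3.3000)
= 64 * 3.8400
= 245.7600

245.7600


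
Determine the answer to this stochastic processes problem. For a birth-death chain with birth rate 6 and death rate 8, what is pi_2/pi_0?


For birth-death process, pi_n/pi_0 = (lambda/mu)^n
= (6/8)^2
= 0.5625

0.5625


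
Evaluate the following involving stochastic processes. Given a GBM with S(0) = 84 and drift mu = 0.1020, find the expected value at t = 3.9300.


E[S(t)] = S(0) * exp(mu * t)
= 84 * exp(0.1020 * 3.9300)
= 84 * 1.4931
= 125.4211

125.4211


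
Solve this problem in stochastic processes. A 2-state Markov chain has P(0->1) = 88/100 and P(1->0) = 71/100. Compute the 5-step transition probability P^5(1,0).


Computing P^5 by matrix multiplication.
P = [[0.1200, 0.8800], [0.7100, 0.2900]]
After raising P to the power 5:
P^5(1,0) = 0.4785

0.4785


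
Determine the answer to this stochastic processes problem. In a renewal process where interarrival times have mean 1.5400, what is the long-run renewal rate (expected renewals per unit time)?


Long-run renewal rate = 1/E(X)
= 1/1.5400
= 0.6494

0.6494


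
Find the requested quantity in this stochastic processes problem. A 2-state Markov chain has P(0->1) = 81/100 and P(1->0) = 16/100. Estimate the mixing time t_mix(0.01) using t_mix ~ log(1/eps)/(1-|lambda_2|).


lambda_2 = |1 - p01 - p10| = |1 - 0.8100 - 0.1600| = 0.0300
t_mix ~ log(1/eps)/(1 - |lambda_2|)
= log(100)/(1 - 0.0300) = 4.6052/0.9700
= 4.7476

4.7476


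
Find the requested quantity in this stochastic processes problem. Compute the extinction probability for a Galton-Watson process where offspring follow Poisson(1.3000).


Since mu = 1.3000 > 1, extinction prob q < 1.
Solve s = exp(mu*(s-1)) iteratively.
q = 0.5770

0.5770


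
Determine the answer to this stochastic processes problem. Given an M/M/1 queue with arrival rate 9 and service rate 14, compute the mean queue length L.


rho = 9/14 = 0.6429
L = rho/(1-rho)
= 0.6429/0.3571
= 1.8000

1.8000


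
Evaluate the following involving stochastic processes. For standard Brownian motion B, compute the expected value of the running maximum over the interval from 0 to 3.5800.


E(max B(s)) = sqrt(2t/pi)
= sqrt(2*3.5800/pi)
= sqrt(2.2791)
= 1.5097

1.5097


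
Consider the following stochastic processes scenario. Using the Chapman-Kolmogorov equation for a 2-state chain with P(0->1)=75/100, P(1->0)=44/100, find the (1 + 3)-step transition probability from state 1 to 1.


P^4 = P^1 * P^3
Computing via matrix multiplication of the transition matrix.
Entry (1,1) of P^4 = 0.6307

0.6307


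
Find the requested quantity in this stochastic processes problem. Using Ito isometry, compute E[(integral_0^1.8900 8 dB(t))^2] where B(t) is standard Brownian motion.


By Ito isometry: E[(int f dB)^2] = int f^2 dt
= 8^2 * 1.8900
= 64 * 1.8900 = 120.9600

120.9600


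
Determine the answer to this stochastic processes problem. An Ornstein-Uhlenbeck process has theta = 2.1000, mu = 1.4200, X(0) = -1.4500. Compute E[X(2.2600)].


E[X(t)] = mu + (X(0) - mu)*exp(-theta*t)
= 1.4200 + (-1.4500 - 1.4200)*exp(-2.1000*2.2600)
= 1.4200 + -2.8700 * 0.0087
= 1.3951

1.3951


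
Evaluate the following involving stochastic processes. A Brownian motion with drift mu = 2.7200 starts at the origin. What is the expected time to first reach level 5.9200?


Expected first passage time = a/mu
= 5.9200/2.7200
= 2.1765

2.1765


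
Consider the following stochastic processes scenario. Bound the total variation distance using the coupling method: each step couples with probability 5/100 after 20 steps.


TV distance bound <= (1-delta)^n
= (1 - 0.0500)^20
= 0.9500^20
= 0.3585

0.3585


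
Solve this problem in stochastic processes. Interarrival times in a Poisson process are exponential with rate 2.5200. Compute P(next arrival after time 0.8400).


P(X > t) = exp(-lambda * t)
= exp(-2.5200 * 0.8400)
= exp(-2.1168) = 0.1204

0.1204


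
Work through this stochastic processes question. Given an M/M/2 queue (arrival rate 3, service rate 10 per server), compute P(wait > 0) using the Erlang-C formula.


a = lambda/mu = 0.3000
rho = a/c = 0.1500
Erlang-C formula applied:
C(c,a) = 0.0391

0.0391


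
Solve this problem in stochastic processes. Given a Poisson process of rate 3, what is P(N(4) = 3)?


P(N(t)=k) = (lambda*t)^k * exp(-lambda*t) / k!
lambda*t = 12
= 12^3 * exp(-12) / 3!
= 1728 * 6.1442e-06 / 6
= 0.0018

0.0018


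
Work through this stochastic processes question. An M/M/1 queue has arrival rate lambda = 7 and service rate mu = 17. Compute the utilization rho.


rho = lambda/mu
= 7/17
= 0.4118

0.4118


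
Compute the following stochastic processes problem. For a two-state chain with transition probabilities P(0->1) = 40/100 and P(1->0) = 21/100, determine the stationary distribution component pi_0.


Stationary distribution: pi_0 = p10/(p01+p10), pi_1 = p01/(p01+p10)
p01 = 0.4000, p10 = 0.2100
pi_0 = 0.3443

0.3443


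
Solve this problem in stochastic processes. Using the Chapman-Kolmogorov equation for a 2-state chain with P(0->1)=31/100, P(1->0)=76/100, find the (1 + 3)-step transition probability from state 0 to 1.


P^4 = P^1 * P^3
Computing via matrix multiplication of the transition matrix.
Entry (0,1) of P^4 = 0.2897

0.2897


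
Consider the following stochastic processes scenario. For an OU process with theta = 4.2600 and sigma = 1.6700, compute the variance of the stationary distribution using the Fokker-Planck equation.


Stationary variance = sigma^2 / (2*theta)
= 1.6700^2 / (2*4.2600)
= 2.7889 / 8.5200
= 0.3273

0.3273


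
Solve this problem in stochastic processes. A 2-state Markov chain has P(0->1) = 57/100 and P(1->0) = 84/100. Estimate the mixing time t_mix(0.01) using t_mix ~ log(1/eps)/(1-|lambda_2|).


lambda_2 = |1 - p01 - p10| = |1 - 0.5700 - 0.8400| = 0.4100
t_mix ~ log(1/eps)/(1 - |lambda_2|)
= log(100)/(1 - 0.4100) = 4.6052/0.5900
= 7.8054

7.8054


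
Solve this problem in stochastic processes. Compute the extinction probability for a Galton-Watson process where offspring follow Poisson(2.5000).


Since mu = 2.5000 > 1, extinction prob q < 1.
Solve s = exp(mu*(s-1)) iteratively.
q = 0.1074

0.1074


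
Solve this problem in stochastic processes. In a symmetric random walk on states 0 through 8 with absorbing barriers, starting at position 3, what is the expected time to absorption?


For symmetric RW on 0,...,N with absorbing barriers, E(i) = i*(N-i)
E(3) = 3 * 5 = 15

15


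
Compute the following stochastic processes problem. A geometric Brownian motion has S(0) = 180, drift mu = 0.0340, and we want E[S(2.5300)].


E[S(t)] = S(0) * exp(mu * t)
= 180 * exp(0.0340 * 2.5300)
= 180 * 1.0898
= 196.1691

196.1691


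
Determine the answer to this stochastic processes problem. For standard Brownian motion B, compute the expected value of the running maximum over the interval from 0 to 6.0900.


E(max B(s)) = sqrt(2t/pi)
= sqrt(2*6.0900/pi)
= sqrt(3.8770)
= 1.9690

1.9690


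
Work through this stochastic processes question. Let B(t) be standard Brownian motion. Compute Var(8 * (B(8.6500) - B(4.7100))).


Var(alpha*(B(t)-B(s))) = alpha^2 * (t-s)
= 8^2 * (8.6500 - 4.7100)
= 64 * 3.9400
= 252.1600

252.1600


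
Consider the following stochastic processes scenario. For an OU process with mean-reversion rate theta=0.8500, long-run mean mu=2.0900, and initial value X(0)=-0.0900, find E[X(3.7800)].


E[X(t)] = mu + (X(0) - mu)*exp(-theta*t)
= 2.0900 + (-0.0900 - 2.0900)*exp(-0.8500*3.7800)
= 2.0900 + -2.1800 * 0.0402
= 2.0023

2.0023


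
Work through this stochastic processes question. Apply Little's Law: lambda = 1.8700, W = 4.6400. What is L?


Little's Law: L = lambda * W
= 1.8700 * 4.6400
= 8.6768

8.6768


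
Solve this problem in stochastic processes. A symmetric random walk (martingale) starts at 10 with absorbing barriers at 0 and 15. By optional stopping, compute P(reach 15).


By optional stopping theorem: E(M at tau) = M(0) = 10
P(hit 15)*15 + P(hit 0)*0 = 10
P(hit 15) = (10 - 0)/(15 - 0) = 2/3 = 0.6667

0.6667


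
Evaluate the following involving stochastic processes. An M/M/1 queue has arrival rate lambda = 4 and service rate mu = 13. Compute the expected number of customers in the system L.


rho = 4/13 = 0.3077
L = rho/(1-rho)
= 0.3077/0.6923
= 0.4444

0.4444


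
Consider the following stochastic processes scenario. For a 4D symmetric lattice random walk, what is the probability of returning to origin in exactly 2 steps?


P(return in 2 steps) = P(reverse first step) = 1/(2d)
= 1/8
= 0.1250

0.1250


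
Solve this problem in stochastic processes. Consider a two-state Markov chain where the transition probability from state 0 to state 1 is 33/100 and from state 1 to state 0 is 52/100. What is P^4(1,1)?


Computing P^4 by matrix multiplication.
P = [[0.6700, 0.3300], [0.5200, 0.4800]]
After raising P to the power 4:
P^4(1,1) = 0.3885

0.3885


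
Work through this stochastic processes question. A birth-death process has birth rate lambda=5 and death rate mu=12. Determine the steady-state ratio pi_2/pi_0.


For birth-death process, pi_n/pi_0 = (lambda/mu)^n
= (5/12)^2
= 0.1736

0.1736


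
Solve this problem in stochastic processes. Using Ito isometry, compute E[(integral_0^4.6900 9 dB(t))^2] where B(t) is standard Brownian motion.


By Ito isometry: E[(int f dB)^2] = int f^2 dt
= 9^2 * 4.6900
= 81 * 4.6900 = 379.8900

379.8900


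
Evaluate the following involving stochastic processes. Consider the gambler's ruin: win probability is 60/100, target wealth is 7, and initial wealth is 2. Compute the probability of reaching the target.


Gambler's ruin formula:
r = q/p = 0.4000/0.6000 = 0.6667
P(win) = (1 - r^i)/(1 - r^N)
= (1 - 0.6667^2)/(1 - 0.6667^7)
= 0.5901

0.5901


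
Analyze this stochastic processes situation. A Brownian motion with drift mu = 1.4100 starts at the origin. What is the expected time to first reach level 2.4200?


Expected first passage time = a/mu
= 2.4200/1.4100
= 1.7163

1.7163


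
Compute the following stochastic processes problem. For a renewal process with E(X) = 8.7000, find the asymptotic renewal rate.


Long-run renewal rate = 1/E(X)
= 1/8.7000
= 0.1149

0.1149


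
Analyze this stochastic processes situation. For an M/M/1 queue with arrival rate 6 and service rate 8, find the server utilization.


rho = lambda/mu
= 6/8
= 0.7500

0.7500


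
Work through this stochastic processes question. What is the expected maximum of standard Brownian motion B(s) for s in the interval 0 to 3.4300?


E(max B(s)) = sqrt(2t/pi)
= sqrt(2*3.4300/pi)
= sqrt(2.1836)
= 1.4777

1.4777


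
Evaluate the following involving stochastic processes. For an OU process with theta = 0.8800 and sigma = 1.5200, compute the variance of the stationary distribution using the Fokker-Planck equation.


Stationary variance = sigma^2 / (2*theta)
= 1.5200^2 / (2*0.8800)
= 2.3104 / 1.7600
= 1.3127

1.3127


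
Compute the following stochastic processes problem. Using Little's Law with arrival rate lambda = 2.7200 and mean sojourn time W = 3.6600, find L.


Little's Law: L = lambda * W
= 2.7200 * 3.6600
= 9.9552

9.9552


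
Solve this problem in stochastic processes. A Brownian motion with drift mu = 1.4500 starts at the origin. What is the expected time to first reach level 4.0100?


Expected first passage time = a/mu
= 4.0100/1.4500
= 2.7655

2.7655


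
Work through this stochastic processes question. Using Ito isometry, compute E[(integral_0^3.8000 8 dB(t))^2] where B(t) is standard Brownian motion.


By Ito isometry: E[(int f dB)^2] = int f^2 dt
= 8^2 * 3.8000
= 64 * 3.8000 = 243.2000

243.2000


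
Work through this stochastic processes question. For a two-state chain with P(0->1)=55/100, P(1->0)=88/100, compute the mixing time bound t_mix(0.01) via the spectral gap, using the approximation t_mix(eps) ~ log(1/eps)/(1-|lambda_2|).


lambda_2 = |1 - p01 - p10| = |1 - 0.5500 - 0.8800| = 0.4300
t_mix ~ log(1/eps)/(1 - |lambda_2|)
= log(100)/(1 - 0.4300) = 4.6052/0.5700
= 8.0792

8.0792


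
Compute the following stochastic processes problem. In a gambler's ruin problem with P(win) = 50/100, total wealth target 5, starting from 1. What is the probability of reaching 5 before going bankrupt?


p = 1/2: P(win) = i/N = 1/5
= 0.2000

0.2000


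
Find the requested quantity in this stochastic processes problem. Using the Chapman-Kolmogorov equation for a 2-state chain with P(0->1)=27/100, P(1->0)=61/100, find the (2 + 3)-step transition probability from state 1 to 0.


P^5 = P^2 * P^3
Computing via matrix multiplication of the transition matrix.
Entry (1,0) of P^5 = 0.6932

0.6932


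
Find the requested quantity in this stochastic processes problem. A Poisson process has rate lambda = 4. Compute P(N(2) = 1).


P(N(t)=k) = (lambda*t)^k * exp(-lambda*t) / k!
lambda*t = 8
= 8^1 * exp(-8) / 1!
= 8 * 3.3546e-04 / 1
= 0.0027

0.0027


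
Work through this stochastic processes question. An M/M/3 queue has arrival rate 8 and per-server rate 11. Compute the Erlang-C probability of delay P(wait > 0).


a = lambda/mu = 0.7273
rho = a/c = 0.2424
Erlang-C formula applied:
C(c,a) = 0.0408

0.0408


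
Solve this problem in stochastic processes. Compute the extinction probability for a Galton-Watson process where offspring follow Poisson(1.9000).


Since mu = 1.9000 > 1, extinction prob q < 1.
Solve s = exp(mu*(s-1)) iteratively.
q = 0.2328

0.2328


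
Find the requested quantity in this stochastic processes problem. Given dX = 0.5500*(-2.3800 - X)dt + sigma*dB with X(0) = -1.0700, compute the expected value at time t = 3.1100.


E[X(t)] = mu + (X(0) - mu)*exp(-theta*t)
= -2.3800 + (-1.0700 - -2.3800)*exp(-0.5500*3.1100)
= -2.3800 + 1.3100 * 0.1808
= -2.1432

-2.1432


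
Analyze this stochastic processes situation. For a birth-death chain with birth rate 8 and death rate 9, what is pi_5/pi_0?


For birth-death process, pi_n/pi_0 = (lambda/mu)^n
= (8/9)^5
= 0.5549

0.5549


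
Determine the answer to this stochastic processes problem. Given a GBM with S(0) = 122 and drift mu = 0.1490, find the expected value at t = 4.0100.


E[S(t)] = S(0) * exp(mu * t)
= 122 * exp(0.1490 * 4.0100)
= 122 * 1.8176
= 221.7412

221.7412


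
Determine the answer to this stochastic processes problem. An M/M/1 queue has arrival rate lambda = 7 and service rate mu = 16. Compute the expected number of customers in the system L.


rho = 7/16 = 0.4375
L = rho/(1-rho)
= 0.4375/0.5625
= 0.7778

0.7778


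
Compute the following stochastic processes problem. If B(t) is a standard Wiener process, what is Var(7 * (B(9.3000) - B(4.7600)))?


Var(alpha*(B(t)-B(s))) = alpha^2 * (t-s)
= 7^2 * (9.3000 - 4.7600)
= 49 * 4.5400
= 222.4600

222.4600


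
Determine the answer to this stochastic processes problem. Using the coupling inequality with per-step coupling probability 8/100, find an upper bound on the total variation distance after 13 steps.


TV distance bound <= (1-delta)^n
= (1 - 0.0800)^13
= 0.9200^13
= 0.3383

0.3383


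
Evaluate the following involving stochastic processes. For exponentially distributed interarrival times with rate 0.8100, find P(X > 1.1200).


P(X > t) = exp(-lambda * t)
= exp(-0.8100 * 1.1200)
= exp(-0.9072) = 0.4037

0.4037


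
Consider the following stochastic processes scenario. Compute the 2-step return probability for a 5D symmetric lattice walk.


P(return in 2 steps) = P(reverse first step) = 1/(2d)
= 1/10
= 0.1000

0.1000


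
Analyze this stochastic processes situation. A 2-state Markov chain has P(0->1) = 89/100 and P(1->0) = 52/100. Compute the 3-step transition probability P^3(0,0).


Computing P^3 by matrix multiplication.
P = [[0.1100, 0.8900], [0.5200, 0.4800]]
After raising P to the power 3:
P^3(0,0) = 0.3253

0.3253


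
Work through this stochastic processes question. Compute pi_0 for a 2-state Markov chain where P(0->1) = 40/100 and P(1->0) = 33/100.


Stationary distribution: pi_0 = p10/(p01+p10), pi_1 = p01/(p01+p10)
p01 = 0.4000, p10 = 0.3300
pi_0 = 0.4521

0.4521


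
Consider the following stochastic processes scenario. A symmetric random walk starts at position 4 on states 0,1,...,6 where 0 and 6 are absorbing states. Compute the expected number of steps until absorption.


For symmetric RW on 0,...,N with absorbing barriers, E(i) = i*(N-i)
E(4) = 4 * 2 = 8

8


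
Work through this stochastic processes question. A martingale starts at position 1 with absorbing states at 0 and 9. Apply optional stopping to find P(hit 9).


By optional stopping theorem: E(M at tau) = M(0) = 1
P(hit 9)*9 + P(hit 0)*0 = 1
P(hit 9) = (1 - 0)/(9 - 0) = 1/9 = 0.1111

0.1111


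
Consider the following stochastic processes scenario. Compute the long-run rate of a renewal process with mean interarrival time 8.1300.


Long-run renewal rate = 1/E(X)
= 1/8.1300
= 0.1230

0.1230


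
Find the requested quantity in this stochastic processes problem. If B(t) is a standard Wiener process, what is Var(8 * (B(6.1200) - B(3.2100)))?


Var(alpha*(B(t)-B(s))) = alpha^2 * (t-s)
= 8^2 * (6.1200 - 3.2100)
= 64 * 2.9100
= 186.2400

186.2400


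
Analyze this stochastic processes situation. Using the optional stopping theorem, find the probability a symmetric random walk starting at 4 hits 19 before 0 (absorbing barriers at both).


By optional stopping theorem: E(M at tau) = M(0) = 4
P(hit 19)*19 + P(hit 0)*0 = 4
P(hit 19) = (4 - 0)/(19 - 0) = 4/19 = 0.2105

0.2105


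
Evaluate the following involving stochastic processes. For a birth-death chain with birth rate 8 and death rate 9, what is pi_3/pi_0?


For birth-death process, pi_n/pi_0 = (lambda/mu)^n
= (8/9)^3
= 0.7023

0.7023


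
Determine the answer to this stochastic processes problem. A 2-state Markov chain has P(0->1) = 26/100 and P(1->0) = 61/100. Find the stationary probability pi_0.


Stationary distribution: pi_0 = p10/(p01+p10), pi_1 = p01/(p01+p10)
p01 = 0.2600, p10 = 0.6100
pi_0 = 0.7011

0.7011


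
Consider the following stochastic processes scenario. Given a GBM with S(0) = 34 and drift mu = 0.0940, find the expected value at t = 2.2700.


E[S(t)] = S(0) * exp(mu * t)
= 34 * exp(0.0940 * 2.2700)
= 34 * 1.2379
= 42.0871

42.0871


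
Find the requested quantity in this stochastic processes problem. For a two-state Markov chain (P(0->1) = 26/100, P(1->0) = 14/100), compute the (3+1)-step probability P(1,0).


P^4 = P^3 * P^1
Computing via matrix multiplication of the transition matrix.
Entry (1,0) of P^4 = 0.3046

0.3046


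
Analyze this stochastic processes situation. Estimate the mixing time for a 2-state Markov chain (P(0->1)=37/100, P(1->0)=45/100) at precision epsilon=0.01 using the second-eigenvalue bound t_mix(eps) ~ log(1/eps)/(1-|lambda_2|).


lambda_2 = |1 - p01 - p10| = |1 - 0.3700 - 0.4500| = 0.1800
t_mix ~ log(1/eps)/(1 - |lambda_2|)
= log(100)/(1 - 0.1800) = 4.6052/0.8200
= 5.6161

5.6161


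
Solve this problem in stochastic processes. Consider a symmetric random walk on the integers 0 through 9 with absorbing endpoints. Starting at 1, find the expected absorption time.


For symmetric RW on 0,...,N with absorbing barriers, E(i) = i*(N-i)
E(1) = 1 * 8 = 8

8


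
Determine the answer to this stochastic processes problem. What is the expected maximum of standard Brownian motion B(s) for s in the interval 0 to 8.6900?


E(max B(s)) = sqrt(2t/pi)
= sqrt(2*8.6900/pi)
= sqrt(5.5322)
= 2.3521

2.3521


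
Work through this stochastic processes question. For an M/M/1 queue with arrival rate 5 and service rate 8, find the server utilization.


rho = lambda/mu
= 5/8
= 0.6250

0.6250


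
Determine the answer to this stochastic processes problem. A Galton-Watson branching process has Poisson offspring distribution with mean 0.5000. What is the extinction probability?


Since mu = 0.5000 <= 1, extinction probability = 1.

1.0000


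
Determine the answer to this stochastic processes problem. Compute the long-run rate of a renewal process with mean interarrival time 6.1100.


Long-run renewal rate = 1/E(X)
= 1/6.1100
= 0.1637

0.1637


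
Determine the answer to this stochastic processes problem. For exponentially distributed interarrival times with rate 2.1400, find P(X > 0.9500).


P(X > t) = exp(-lambda * t)
= exp(-2.1400 * 0.9500)
= exp(-2.0330) = 0.1309

0.1309


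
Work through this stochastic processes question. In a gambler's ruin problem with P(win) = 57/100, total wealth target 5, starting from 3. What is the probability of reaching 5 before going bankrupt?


Gambler's ruin formula:
r = q/p = 0.4300/0.5700 = 0.7544
P(win) = (1 - r^i)/(1 - r^N)
= (1 - 0.7544^3)/(1 - 0.7544^5)
= 0.7552

0.7552


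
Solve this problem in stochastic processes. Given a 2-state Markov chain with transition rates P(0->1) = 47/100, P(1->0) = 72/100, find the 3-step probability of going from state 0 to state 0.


Computing P^3 by matrix multiplication.
P = [[0.5300, 0.4700], [0.7200, 0.2800]]
After raising P to the power 3:
P^3(0,0) = 0.6023

0.6023


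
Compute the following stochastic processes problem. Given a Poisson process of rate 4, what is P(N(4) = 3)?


P(N(t)=k) = (lambda*t)^k * exp(-lambda*t) / k!
lambda*t = 16
= 16^3 * exp(-16) / 3!
= 4096 * 1.1254e-07 / 6
= 7.6824e-05

7.6824e-05


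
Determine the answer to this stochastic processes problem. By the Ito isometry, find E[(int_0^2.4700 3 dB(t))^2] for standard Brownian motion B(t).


By Ito isometry: E[(int f dB)^2] = int f^2 dt
= 3^2 * 2.4700
= 9 * 2.4700 = 22.2300

22.2300


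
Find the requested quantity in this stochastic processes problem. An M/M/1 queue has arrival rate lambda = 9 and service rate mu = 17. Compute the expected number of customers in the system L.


rho = 9/17 = 0.5294
L = rho/(1-rho)
= 0.5294/0.4706
= 1.1250

1.1250


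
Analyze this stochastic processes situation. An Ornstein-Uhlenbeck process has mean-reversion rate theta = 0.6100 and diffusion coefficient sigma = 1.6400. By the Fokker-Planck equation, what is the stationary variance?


Stationary variance = sigma^2 / (2*theta)
= 1.6400^2 / (2*0.6100)
= 2.6896 / 1.2200
= 2.2046

2.2046


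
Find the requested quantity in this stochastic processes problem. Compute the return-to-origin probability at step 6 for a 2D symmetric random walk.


P = C(6,3)^2 / 4^6
= 20^2 / 4096
= 400 / 4096
= 0.0977

0.0977


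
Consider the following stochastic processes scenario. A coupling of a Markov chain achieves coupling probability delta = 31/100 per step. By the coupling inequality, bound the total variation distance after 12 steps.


TV distance bound <= (1-delta)^n
= (1 - 0.3100)^12
= 0.6900^12
= 0.0116

0.0116


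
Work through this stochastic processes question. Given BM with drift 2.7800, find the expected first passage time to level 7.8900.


Expected first passage time = a/mu
= 7.8900/2.7800
= 2.8381

2.8381


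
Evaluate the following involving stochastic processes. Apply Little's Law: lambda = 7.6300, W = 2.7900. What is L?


Little's Law: L = lambda * W
= 7.6300 * 2.7900
= 21.2877

21.2877


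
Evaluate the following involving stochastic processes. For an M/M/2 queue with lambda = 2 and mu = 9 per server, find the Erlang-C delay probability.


a = lambda/mu = 0.2222
rho = a/c = 0.1111
Erlang-C formula applied:
C(c,a) = 0.0222

0.0222


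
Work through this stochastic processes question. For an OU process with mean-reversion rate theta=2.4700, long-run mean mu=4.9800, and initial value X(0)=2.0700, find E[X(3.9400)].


E[X(t)] = mu + (X(0) - mu)*exp(-theta*t)
= 4.9800 + (2.0700 - 4.9800)*exp(-2.4700*3.9400)
= 4.9800 + -2.9100 * 5.9365e-05
= 4.9798

4.9798


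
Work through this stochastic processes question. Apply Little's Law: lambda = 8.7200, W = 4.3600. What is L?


Little's Law: L = lambda * W
= 8.7200 * 4.3600
= 38.0192

38.0192


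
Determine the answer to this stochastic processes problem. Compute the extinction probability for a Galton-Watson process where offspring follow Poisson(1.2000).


Since mu = 1.2000 > 1, extinction prob q < 1.
Solve s = exp(mu*(s-1)) iteratively.
q = 0.6863

0.6863


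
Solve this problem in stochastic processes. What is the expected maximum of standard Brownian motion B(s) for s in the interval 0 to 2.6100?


E(max B(s)) = sqrt(2t/pi)
= sqrt(2*2.6100/pi)
= sqrt(1.6616)
= 1.2890

1.2890


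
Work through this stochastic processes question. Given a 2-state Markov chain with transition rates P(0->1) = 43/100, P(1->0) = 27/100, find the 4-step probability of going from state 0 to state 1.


Computing P^4 by matrix multiplication.
P = [[0.5700, 0.4300], [0.2700, 0.7300]]
After raising P to the power 4:
P^4(0,1) = 0.6093

0.6093


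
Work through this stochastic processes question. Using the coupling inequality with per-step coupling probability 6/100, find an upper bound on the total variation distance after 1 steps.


TV distance bound <= (1-delta)^n
= (1 - 0.0600)^1
= 0.9400^1
= 0.9400

0.9400


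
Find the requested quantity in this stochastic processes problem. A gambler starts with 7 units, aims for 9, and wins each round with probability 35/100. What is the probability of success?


Gambler's ruin formula:
r = q/p = 0.6500/0.3500 = 1.8571
P(win) = (1 - r^i)/(1 - r^N)
= (1 - 1.8571^7)/(1 - 1.8571^9)
= 0.2872

0.2872


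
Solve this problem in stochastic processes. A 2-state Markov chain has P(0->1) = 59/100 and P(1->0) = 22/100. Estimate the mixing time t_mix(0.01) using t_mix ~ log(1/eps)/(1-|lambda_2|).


lambda_2 = |1 - p01 - p10| = |1 - 0.5900 - 0.2200| = 0.1900
t_mix ~ log(1/eps)/(1 - |lambda_2|)
= log(100)/(1 - 0.1900) = 4.6052/0.8100
= 5.6854

5.6854


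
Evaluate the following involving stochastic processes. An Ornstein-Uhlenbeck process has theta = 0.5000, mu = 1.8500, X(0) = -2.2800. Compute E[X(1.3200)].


E[X(t)] = mu + (X(0) - mu)*exp(-theta*t)
= 1.8500 + (-2.2800 - 1.8500)*exp(-0.5000*1.3200)
= 1.8500 + -4.1300 * 0.5169
= -0.2846

-0.2846


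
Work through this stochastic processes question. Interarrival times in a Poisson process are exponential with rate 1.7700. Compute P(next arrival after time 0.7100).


P(X > t) = exp(-lambda * t)
= exp(-1.7700 * 0.7100)
= exp(-1.2567) = 0.2846

0.2846


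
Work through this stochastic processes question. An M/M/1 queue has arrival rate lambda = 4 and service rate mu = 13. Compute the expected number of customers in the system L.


rho = 4/13 = 0.3077
L = rho/(1-rho)
= 0.3077/0.6923
= 0.4444

0.4444


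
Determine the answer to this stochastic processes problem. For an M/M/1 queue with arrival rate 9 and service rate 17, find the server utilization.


rho = lambda/mu
= 9/17
= 0.5294

0.5294


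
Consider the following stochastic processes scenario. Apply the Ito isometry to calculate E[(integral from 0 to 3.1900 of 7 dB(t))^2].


By Ito isometry: E[(int f dB)^2] = int f^2 dt
= 7^2 * 3.1900
= 49 * 3.1900 = 156.3100

156.3100


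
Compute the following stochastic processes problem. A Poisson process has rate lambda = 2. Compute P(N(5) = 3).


P(N(t)=k) = (lambda*t)^k * exp(-lambda*t) / k!
lambda*t = 10
= 10^3 * exp(-10) / 3!
= 1000 * 4.5400e-05 / 6
= 0.0076

0.0076


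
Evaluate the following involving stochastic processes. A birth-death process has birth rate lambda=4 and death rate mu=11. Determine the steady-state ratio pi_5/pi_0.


For birth-death process, pi_n/pi_0 = (lambda/mu)^n
= (4/11)^5
= 0.0064

0.0064


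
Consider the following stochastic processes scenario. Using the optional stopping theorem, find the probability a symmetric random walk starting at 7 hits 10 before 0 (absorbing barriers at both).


By optional stopping theorem: E(M at tau) = M(0) = 7
P(hit 10)*10 + P(hit 0)*0 = 7
P(hit 10) = (7 - 0)/(10 - 0) = 7/10 = 0.7000

0.7000


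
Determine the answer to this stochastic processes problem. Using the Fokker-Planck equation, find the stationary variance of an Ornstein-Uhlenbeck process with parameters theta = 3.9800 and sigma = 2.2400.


Stationary variance = sigma^2 / (2*theta)
= 2.2400^2 / (2*3.9800)
= 5.0176 / 7.9600
= 0.6304

0.6304


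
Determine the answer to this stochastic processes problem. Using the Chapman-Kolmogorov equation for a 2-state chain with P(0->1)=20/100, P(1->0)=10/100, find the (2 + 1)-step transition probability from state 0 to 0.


P^3 = P^2 * P^1
Computing via matrix multiplication of the transition matrix.
Entry (0,0) of P^3 = 0.5620

0.5620


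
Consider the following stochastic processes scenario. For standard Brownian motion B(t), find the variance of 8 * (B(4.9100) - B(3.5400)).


Var(alpha*(B(t)-B(s))) = alpha^2 * (t-s)
= 8^2 * (4.9100 - 3.5400)
= 64 * 1.3700
= 87.6800

87.6800


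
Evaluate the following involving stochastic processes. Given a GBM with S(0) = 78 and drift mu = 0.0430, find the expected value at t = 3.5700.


E[S(t)] = S(0) * exp(mu * t)
= 78 * exp(0.0430 * 3.5700)
= 78 * 1.1659
= 90.9417

90.9417


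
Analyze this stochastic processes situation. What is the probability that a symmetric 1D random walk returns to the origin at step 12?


P(S(12) = 0) = C(12,6) / 4^6
= 924 / 4096
= 0.2256

0.2256


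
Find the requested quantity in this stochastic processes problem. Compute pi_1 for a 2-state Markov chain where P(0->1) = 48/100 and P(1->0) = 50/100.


Stationary distribution: pi_0 = p10/(p01+p10), pi_1 = p01/(p01+p10)
p01 = 0.4800, p10 = 0.5000
pi_1 = 0.4898

0.4898


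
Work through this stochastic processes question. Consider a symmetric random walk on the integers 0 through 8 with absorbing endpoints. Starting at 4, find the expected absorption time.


For symmetric RW on 0,...,N with absorbing barriers, E(i) = i*(N-i)
E(4) = 4 * 4 = 16

16


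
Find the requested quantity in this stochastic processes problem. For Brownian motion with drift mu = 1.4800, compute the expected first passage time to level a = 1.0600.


Expected first passage time = a/mu
= 1.0600/1.4800
= 0.7162

0.7162


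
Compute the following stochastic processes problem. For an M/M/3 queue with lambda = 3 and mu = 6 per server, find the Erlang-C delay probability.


a = lambda/mu = 0.5000
rho = a/c = 0.1667
Erlang-C formula applied:
C(c,a) = 0.0152

0.0152


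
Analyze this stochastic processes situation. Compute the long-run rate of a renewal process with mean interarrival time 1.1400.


Long-run renewal rate = 1/E(X)
= 1/1.1400
= 0.8772

0.8772


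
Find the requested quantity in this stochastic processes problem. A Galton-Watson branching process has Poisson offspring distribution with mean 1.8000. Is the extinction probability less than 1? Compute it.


Since mu = 1.8000 > 1, extinction prob q < 1.
Solve s = exp(mu*(s-1)) iteratively.
q = 0.2676

0.2676


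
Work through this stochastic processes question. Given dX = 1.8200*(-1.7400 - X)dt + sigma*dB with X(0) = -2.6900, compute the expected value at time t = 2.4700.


E[X(t)] = mu + (X(0) - mu)*exp(-theta*t)
= -1.7400 + (-2.6900 - -1.7400)*exp(-1.8200*2.4700)
= -1.7400 + -0.9500 * 0.0112
= -1.7506

-1.7506


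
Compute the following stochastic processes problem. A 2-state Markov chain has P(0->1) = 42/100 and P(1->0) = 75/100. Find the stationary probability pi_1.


Stationary distribution: pi_0 = p10/(p01+p10), pi_1 = p01/(p01+p10)
p01 = 0.4200, p10 = 0.7500
pi_1 = 0.3590

0.3590


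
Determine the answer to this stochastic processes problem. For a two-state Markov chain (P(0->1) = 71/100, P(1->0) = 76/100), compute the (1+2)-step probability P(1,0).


P^3 = P^1 * P^2
Computing via matrix multiplication of the transition matrix.
Entry (1,0) of P^3 = 0.5707

0.5707


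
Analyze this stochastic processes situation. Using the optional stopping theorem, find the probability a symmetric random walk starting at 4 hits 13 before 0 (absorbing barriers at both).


By optional stopping theorem: E(M at tau) = M(0) = 4
P(hit 13)*13 + P(hit 0)*0 = 4
P(hit 13) = (4 - 0)/(13 - 0) = 4/13 = 0.3077

0.3077


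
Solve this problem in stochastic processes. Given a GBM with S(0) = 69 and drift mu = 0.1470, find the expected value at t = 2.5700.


E[S(t)] = S(0) * exp(mu * t)
= 69 * exp(0.1470 * 2.5700)
= 69 * 1.4591
= 100.6749

100.6749


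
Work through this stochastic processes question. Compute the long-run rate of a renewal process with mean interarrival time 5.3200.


Long-run renewal rate = 1/E(X)
= 1/5.3200
= 0.1880

0.1880


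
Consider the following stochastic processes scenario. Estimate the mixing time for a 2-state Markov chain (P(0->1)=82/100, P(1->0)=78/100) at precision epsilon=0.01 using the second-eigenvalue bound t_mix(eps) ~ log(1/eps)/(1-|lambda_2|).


lambda_2 = |1 - p01 - p10| = |1 - 0.8200 - 0.7800| = 0.6000
t_mix ~ log(1/eps)/(1 - |lambda_2|)
= log(100)/(1 - 0.6000) = 4.6052/0.4000
= 11.5129

11.5129


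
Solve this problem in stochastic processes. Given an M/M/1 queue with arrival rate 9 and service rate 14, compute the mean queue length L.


rho = 9/14 = 0.6429
L = rho/(1-rho)
= 0.6429/0.3571
= 1.8000

1.8000


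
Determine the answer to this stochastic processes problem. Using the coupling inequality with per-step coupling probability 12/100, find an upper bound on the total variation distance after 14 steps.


TV distance bound <= (1-delta)^n
= (1 - 0.1200)^14
= 0.8800^14
= 0.1670

0.1670


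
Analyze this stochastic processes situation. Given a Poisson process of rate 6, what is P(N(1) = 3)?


P(N(t)=k) = (lambda*t)^k * exp(-lambda*t) / k!
lambda*t = 6
= 6^3 * exp(-6) / 3!
= 216 * 0.0025 / 6
= 0.0892

0.0892


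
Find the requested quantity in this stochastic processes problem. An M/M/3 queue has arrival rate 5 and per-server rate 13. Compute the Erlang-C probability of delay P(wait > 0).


a = lambda/mu = 0.3846
rho = a/c = 0.1282
Erlang-C formula applied:
C(c,a) = 0.0074

0.0074


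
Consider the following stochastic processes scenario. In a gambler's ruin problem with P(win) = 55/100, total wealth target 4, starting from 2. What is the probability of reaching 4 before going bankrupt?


Gambler's ruin formula:
r = q/p = 0.4500/0.5500 = 0.8182
P(win) = (1 - r^i)/(1 - r^N)
= (1 - 0.8182^2)/(1 - 0.8182^4)
= 0.5990

0.5990


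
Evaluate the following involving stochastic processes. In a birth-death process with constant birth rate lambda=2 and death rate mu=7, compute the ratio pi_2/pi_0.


For birth-death process, pi_n/pi_0 = (lambda/mu)^n
= (2/7)^2
= 0.0816

0.0816


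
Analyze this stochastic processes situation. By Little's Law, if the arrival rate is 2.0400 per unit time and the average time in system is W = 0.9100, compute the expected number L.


Little's Law: L = lambda * W
= 2.0400 * 0.9100
= 1.8564

1.8564


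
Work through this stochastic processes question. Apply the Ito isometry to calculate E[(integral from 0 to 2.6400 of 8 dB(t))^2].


By Ito isometry: E[(int f dB)^2] = int f^2 dt
= 8^2 * 2.6400
= 64 * 2.6400 = 168.9600

168.9600


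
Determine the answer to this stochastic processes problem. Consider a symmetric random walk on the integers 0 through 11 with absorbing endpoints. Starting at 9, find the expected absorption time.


For symmetric RW on 0,...,N with absorbing barriers, E(i) = i*(N-i)
E(9) = 9 * 2 = 18

18


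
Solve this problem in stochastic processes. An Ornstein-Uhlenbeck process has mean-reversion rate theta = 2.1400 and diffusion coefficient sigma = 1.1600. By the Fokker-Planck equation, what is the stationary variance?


Stationary variance = sigma^2 / (2*theta)
= 1.1600^2 / (2*2.1400)
= 1.3456 / 4.2800
= 0.3144

0.3144


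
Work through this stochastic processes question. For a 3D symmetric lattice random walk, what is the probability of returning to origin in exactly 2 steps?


P(return in 2 steps) = P(reverse first step) = 1/(2d)
= 1/6
= 0.1667

0.1667


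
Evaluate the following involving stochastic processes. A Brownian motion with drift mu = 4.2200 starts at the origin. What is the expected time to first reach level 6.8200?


Expected first passage time = a/mu
= 6.8200/4.2200
= 1.6161

1.6161


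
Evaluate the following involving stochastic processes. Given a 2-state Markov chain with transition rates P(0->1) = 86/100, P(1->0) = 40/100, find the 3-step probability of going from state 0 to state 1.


Computing P^3 by matrix multiplication.
P = [[0.1400, 0.8600], [0.4000, 0.6000]]
After raising P to the power 3:
P^3(0,1) = 0.6945

0.6945


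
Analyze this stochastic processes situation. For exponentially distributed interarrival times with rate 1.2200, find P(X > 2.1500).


P(X > t) = exp(-lambda * t)
= exp(-1.2200 * 2.1500)
= exp(-2.6230) = 0.0726

0.0726


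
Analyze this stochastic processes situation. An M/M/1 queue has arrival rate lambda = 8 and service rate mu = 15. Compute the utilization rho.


rho = lambda/mu
= 8/15
= 0.5333

0.5333


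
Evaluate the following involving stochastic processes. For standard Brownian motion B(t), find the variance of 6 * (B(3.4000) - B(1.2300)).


Var(alpha*(B(t)-B(s))) = alpha^2 * (t-s)
= 6^2 * (3.4000 - 1.2300)
= 36 * 2.1700
= 78.1200

78.1200


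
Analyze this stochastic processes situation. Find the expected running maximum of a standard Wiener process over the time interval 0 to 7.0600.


E(max B(s)) = sqrt(2t/pi)
= sqrt(2*7.0600/pi)
= sqrt(4.4945)
= 2.1200

2.1200


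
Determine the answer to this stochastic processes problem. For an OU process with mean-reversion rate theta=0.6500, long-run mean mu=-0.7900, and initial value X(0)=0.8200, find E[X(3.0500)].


E[X(t)] = mu + (X(0) - mu)*exp(-theta*t)
= -0.7900 + (0.8200 - -0.7900)*exp(-0.6500*3.0500)
= -0.7900 + 1.6100 * 0.1377
= -0.5683

-0.5683


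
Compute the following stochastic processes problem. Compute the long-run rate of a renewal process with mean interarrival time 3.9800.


Long-run renewal rate = 1/E(X)
= 1/3.9800
= 0.2513

0.2513


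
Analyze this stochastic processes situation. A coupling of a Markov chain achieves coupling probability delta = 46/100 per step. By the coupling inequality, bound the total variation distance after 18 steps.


TV distance bound <= (1-delta)^n
= (1 - 0.4600)^18
= 0.5400^18
= 1.5244e-05

1.5244e-05


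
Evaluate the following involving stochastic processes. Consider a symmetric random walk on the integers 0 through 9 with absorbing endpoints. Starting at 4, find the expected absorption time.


For symmetric RW on 0,...,N with absorbing barriers, E(i) = i*(N-i)
E(4) = 4 * 5 = 20

20


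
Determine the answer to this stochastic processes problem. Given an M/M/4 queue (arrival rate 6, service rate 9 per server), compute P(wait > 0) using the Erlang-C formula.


a = lambda/mu = 0.6667
rho = a/c = 0.1667
Erlang-C formula applied:
C(c,a) = 0.0051

0.0051


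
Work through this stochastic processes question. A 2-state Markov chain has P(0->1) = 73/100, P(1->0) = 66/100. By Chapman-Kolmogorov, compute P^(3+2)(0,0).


P^5 = P^3 * P^2
Computing via matrix multiplication of the transition matrix.
Entry (0,0) of P^5 = 0.4701

0.4701


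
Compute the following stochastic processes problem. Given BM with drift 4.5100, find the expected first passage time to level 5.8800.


Expected first passage time = a/mu
= 5.8800/4.5100
= 1.3038

1.3038


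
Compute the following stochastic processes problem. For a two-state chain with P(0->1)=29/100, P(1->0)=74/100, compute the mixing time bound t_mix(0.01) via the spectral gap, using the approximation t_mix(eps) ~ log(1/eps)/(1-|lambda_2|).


lambda_2 = |1 - p01 - p10| = |1 - 0.2900 - 0.7400| = 0.0300
t_mix ~ log(1/eps)/(1 - |lambda_2|)
= log(100)/(1 - 0.0300) = 4.6052/0.9700
= 4.7476

4.7476
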